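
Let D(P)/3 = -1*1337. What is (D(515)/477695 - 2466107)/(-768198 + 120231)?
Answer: 1178046987376/309530596065 ≈ 3.8059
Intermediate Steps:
D(P) = -4011 (D(P) = 3*(-1*1337) = 3*(-1337) = -4011)
(D(515)/477695 - 2466107)/(-768198 + 120231) = (-4011/477695 - 2466107)/(-768198 + 120231) = (-4011*1/477695 - 2466107)/(-647967) = (-4011/477695 - 2466107)*(-1/647967) = -1178046987376/477695*(-1/647967) = 1178046987376/309530596065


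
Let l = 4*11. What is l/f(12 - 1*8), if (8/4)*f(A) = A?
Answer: 22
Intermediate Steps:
f(A) = A/2
l = 44
l/f(12 - 1*8) = 44/(((12 - 1*8)/2)) = 44/(((12 - 8)/2)) = 44/(((½)*4)) = 44/2 = 44*(½) = 22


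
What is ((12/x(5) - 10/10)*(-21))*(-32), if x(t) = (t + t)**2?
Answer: -14784/25 ≈ -591.36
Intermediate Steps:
x(t) = 4*t**2 (x(t) = (2*t)**2 = 4*t**2)
((12/x(5) - 10/10)*(-21))*(-32) = ((12/((4*5**2)) - 10/10)*(-21))*(-32) = ((12/((4*25)) - 10*1/10)*(-21))*(-32) = ((12/100 - 1)*(-21))*(-32) = ((12*(1/100) - 1)*(-21))*(-32) = ((3/25 - 1)*(-21))*(-32) = -22/25*(-21)*(-32) = (462/25)*(-32) = -14784/25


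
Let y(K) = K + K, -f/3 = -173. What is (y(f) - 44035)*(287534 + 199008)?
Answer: -20919846374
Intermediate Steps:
f = 519 (f = -3*(-173) = 519)
y(K) = 2*K
(y(f) - 44035)*(287534 + 199008) = (2*519 - 44035)*(287534 + 199008) = (1038 - 44035)*486542 = -42997*486542 = -20919846374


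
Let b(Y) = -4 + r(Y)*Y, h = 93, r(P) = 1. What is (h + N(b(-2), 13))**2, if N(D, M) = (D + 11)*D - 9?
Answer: 2916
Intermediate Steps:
b(Y) = -4 + Y (b(Y) = -4 + 1*Y = -4 + Y)
N(D, M) = -9 + D*(11 + D) (N(D, M) = (11 + D)*D - 9 = D*(11 + D) - 9 = -9 + D*(11 + D))
(h + N(b(-2), 13))**2 = (93 + (-9 + (-4 - 2)**2 + 11*(-4 - 2)))**2 = (93 + (-9 + (-6)**2 + 11*(-6)))**2 = (93 + (-9 + 36 - 66))**2 = (93 - 39)**2 = 54**2 = 2916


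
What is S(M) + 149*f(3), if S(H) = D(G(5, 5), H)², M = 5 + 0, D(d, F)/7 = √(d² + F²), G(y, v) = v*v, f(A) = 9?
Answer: 33191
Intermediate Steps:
G(y, v) = v²
D(d, F) = 7*√(F² + d²) (D(d, F) = 7*√(d² + F²) = 7*√(F² + d²))
M = 5
S(H) = 30625 + 49*H² (S(H) = (7*√(H² + (5²)²))² = (7*√(H² + 25²))² = (7*√(H² + 625))² = (7*√(625 + H²))² = 30625 + 49*H²)
S(M) + 149*f(3) = (30625 + 49*5²) + 149*9 = (30625 + 49*25) + 1341 = (30625 + 1225) + 1341 = 31850 + 1341 = 33191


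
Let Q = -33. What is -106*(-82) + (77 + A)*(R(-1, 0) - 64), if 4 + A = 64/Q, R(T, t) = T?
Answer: 134411/33 ≈ 4073.1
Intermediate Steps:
A = -196/33 (A = -4 + 64/(-33) = -4 + 64*(-1/33) = -4 - 64/33 = -196/33 ≈ -5.9394)
-106*(-82) + (77 + A)*(R(-1, 0) - 64) = -106*(-82) + (77 - 196/33)*(-1 - 64) = 8692 + (2345/33)*(-65) = 8692 - 152425/33 = 134411/33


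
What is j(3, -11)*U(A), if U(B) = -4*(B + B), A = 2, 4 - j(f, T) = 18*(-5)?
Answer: -1504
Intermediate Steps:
j(f, T) = 94 (j(f, T) = 4 - 18*(-5) = 4 - 1*(-90) = 4 + 90 = 94)
U(B) = -8*B
j(3, -11)*U(A) = 94*(-8*2) = 94*(-16) = -1504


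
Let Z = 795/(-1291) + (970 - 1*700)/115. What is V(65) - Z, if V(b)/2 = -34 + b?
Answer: 1789537/29693 ≈ 60.268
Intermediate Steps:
V(b) = -68 + 2*b (V(b) = 2*(-34 + b) = -68 + 2*b)
Z = 51429/29693 (Z = 795*(-1/1291) + (970 - 700)*(1/115) = -795/1291 + 270*(1/115) = -795/1291 + 54/23 = 51429/29693 ≈ 1.7320)
V(65) - Z = (-68 + 2*65) - 1*51429/29693 = (-68 + 130) - 51429/29693 = 62 - 51429/29693 = 1789537/29693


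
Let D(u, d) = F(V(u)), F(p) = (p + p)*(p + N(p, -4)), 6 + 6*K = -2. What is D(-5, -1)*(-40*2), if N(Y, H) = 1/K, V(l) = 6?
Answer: -5040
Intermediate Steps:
K = -4/3 (K = -1 + (⅙)*(-2) = -1 - ⅓ = -4/3 ≈ -1.3333)
N(Y, H) = -¾ (N(Y, H) = 1/(-4/3) = 1*(-¾) = -¾)
F(p) = 2*p*(-¾ + p) (F(p) = (p + p)*(p - ¾) = (2*p)*(-¾ + p) = 2*p*(-¾ + p))
D(u, d) = 63 (D(u, d) = (½)*6*(-3 + 4*6) = (½)*6*(-3 + 24) = (½)*6*21 = 63)
D(-5, -1)*(-40*2) = 63*(-40*2) = 63*(-80) = -5040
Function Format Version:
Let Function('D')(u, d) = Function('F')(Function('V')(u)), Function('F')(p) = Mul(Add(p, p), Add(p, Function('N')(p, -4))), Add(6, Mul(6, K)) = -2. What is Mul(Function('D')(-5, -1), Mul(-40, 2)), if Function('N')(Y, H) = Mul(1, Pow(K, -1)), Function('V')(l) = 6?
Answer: -5040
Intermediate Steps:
K = Rational(-4, 3) (K = Add(-1, Mul(Rational(1, 6), -2)) = Add(-1, Rational(-1, 3)) = Rational(-4, 3) ≈ -1.3333)
Function('N')(Y, H) = Rational(-3, 4) (Function('N')(Y, H) = Mul(1, Pow(Rational(-4, 3), -1)) = Mul(1, Rational(-3, 4)) = Rational(-3, 4))
Function('F')(p) = Mul(2, p, Add(Rational(-3, 4), p)) (Function('F')(p) = Mul(Add(p, p), Add(p, Rational(-3, 4))) = Mul(Mul(2, p), Add(Rational(-3, 4), p)) = Mul(2, p, Add(Rational(-3, 4), p)))
Function('D')(u, d) = 63 (Function('D')(u, d) = Mul(Rational(1, 2), 6, Add(-3, Mul(4, 6))) = Mul(Rational(1, 2), 6, Add(-3, 24)) = Mul(Rational(1, 2), 6, 21) = 63)
Mul(Function('D')(-5, -1), Mul(-40, 2)) = Mul(63, Mul(-40, 2)) = Mul(63, -80) = -5040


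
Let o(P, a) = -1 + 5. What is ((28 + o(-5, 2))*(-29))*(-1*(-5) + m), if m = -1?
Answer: -3712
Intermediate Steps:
o(P, a) = 4
((28 + o(-5, 2))*(-29))*(-1*(-5) + m) = ((28 + 4)*(-29))*(-1*(-5) - 1) = (32*(-29))*(5 - 1) = -928*4 = -3712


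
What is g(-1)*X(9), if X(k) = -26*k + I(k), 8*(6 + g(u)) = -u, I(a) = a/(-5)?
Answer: 55413/40 ≈ 1385.3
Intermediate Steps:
I(a) = -a/5 (I(a) = a*(-1/5) = -a/5)
g(u) = -6 - u/8 (g(u) = -6 + (-u)/8 = -6 - u/8)
X(k) = -131*k/5 (X(k) = -26*k - k/5 = -131*k/5)
g(-1)*X(9) = (-6 - 1/8*(-1))*(-131/5*9) = (-6 + 1/8)*(-1179/5) = -47/8*(-1179/5) = 55413/40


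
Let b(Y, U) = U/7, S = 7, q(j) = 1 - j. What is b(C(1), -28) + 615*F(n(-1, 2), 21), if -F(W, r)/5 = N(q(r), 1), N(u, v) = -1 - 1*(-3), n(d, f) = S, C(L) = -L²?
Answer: -6154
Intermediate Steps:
n(d, f) = 7
N(u, v) = 2 (N(u, v) = -1 + 3 = 2)
F(W, r) = -10 (F(W, r) = -5*2 = -10)
b(Y, U) = U/7 (b(Y, U) = U*(⅐) = U/7)
b(C(1), -28) + 615*F(n(-1, 2), 21) = (⅐)*(-28) + 615*(-10) = -4 - 6150 = -6154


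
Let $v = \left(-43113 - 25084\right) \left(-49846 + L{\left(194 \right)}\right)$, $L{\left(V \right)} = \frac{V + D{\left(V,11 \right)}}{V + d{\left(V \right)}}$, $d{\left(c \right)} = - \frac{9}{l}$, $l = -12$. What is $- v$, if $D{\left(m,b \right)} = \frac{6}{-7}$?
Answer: $- \frac{18536273991510}{5453} \approx -3.3993 \cdot 10^{9}$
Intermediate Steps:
$D{\left(m,b \right)} = - \frac{6}{7}$ ($D{\left(m,b \right)} = 6 \left(- \frac{1}{7}\right) = - \frac{6}{7}$)
$d{\left(c \right)} = \frac{3}{4}$ ($d{\left(c \right)} = - \frac{9}{-12} = \left(-9\right) \left(- \frac{1}{12}\right) = \frac{3}{4}$)
$L{\left(V \right)} = \frac{- \frac{6}{7} + V}{\frac{3}{4} + V}$ ($L{\left(V \right)} = \frac{V - \frac{6}{7}}{V + \frac{3}{4}} = \frac{- \frac{6}{7} + V}{\frac{3}{4} + V}$)
$v = \frac{18536273991510}{5453}$ ($v = \left(-43113 - 25084\right) \left(-49846 + \frac{4 \left(-6 + 7 \cdot 194\right)}{7 \left(3 + 4 \cdot 194\right)}\right) = - 68197 \left(-49846 + \frac{4 \left(-6 + 1358\right)}{7 \left(3 + 776\right)}\right) = - 68197 \left(-49846 + \frac{4}{7} \cdot \frac{1}{779} \cdot 1352\right) = - 68197 \left(-49846 + \frac{5408}{5453}\right) = \left(-68197\right) \left(- \frac{271804830}{5453}\right) = \frac{18536273991510}{5453} \approx 3.3993 \cdot 10^{9}$)
$- v = \left(-1\right) \frac{18536273991510}{5453} = - \frac{18536273991510}{5453}$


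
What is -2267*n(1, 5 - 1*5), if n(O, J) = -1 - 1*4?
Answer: 11335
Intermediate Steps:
n(O, J) = -5 (n(O, J) = -1 - 4 = -5)
-2267*n(1, 5 - 1*5) = -2267*(-5) = 11335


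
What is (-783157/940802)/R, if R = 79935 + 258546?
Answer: -783157/318443601762 ≈ -2.4593e-6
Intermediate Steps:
R = 338481
(-783157/940802)/R = -783157/940802/338481 = -783157*1/940802*(1/338481) = -783157/940802*1/338481 = -783157/318443601762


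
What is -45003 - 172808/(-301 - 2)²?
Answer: -4131853235/91809 ≈ -45005.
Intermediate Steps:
-45003 - 172808/(-301 - 2)² = -45003 - 172808/((-303)²) = -45003 - 172808/91809 = -4131853235/91809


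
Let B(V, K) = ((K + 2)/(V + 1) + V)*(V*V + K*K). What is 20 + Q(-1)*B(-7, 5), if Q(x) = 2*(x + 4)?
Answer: -3606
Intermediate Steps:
B(V, K) = (V + (2 + K)/(1 + V))*(K² + V²) (B(V, K) = ((2 + K)/(1 + V) + V)*(V² + K²) = ((2 + K)/(1 + V) + V)*(K² + V²) = (V + (2 + K)/(1 + V))*(K² + V²))
Q(x) = 8 + 2*x (Q(x) = 2*(4 + x) = 8 + 2*x)
20 + Q(-1)*B(-7, 5) = 20 + (8 + 2*(-1))*((5³ + (-7)³ + (-7)⁴ + 2*5² + 2*(-7)² + 5*(-7)² - 7*5² + 5²*(-7)²)/(1 - 7)) = 20 + (8 - 2)*((125 - 343 + 2401 + 2*25 + 2*49 + 5*49 - 7*25 + 25*49)/(-6)) = 20 + 6*(-(125 - 343 + 2401 + 50 + 98 + 245 - 175 + 1225)/6) = 20 + 6*(-⅙*3626) = 20 + 6*(-1813/3) = 20 - 3626 = -3606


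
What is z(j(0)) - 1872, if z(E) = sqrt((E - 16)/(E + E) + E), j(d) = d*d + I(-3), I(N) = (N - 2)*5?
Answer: -1872 + I*sqrt(2418)/10 ≈ -1872.0 + 4.9173*I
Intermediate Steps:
I(N) = -10 + 5*N (I(N) = (-2 + N)*5 = -10 + 5*N)
j(d) = -25 + d**2 (j(d) = d*d + (-10 + 5*(-3)) = d**2 + (-10 - 15) = d**2 - 25 = -25 + d**2)
z(E) = sqrt(E + (-16 + E)/(2*E)) (z(E) = sqrt((-16 + E)/((2*E)) + E) = sqrt((-16 + E)*(1/(2*E)) + E) = sqrt((-16 + E)/(2*E) + E) = sqrt(E + (-16 + E)/(2*E)))
z(j(0)) - 1872 = sqrt(2 - 32/(-25 + 0**2) + 4*(-25 + 0**2))/2 - 1872 = sqrt(2 - 32/(-25 + 0) + 4*(-25 + 0))/2 - 1872 = sqrt(2 - 32/(-25) + 4*(-25))/2 - 1872 = sqrt(2 - 32*(-1/25) - 100)/2 - 1872 = sqrt(2 + 32/25 - 100)/2 - 1872 = sqrt(-2418/25)/2 - 1872 = (I*sqrt(2418)/5)/2 - 1872 = I*sqrt(2418)/10 - 1872 = -1872 + I*sqrt(2418)/10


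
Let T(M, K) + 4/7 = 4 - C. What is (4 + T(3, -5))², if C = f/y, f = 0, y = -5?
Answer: 2704/49 ≈ 55.184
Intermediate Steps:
C = 0 (C = 0/(-5) = 0*(-⅕) = 0)
T(M, K) = 24/7 (T(M, K) = -4/7 + (4 - 1*0) = -4/7 + (4 + 0) = -4/7 + 4 = 24/7)
(4 + T(3, -5))² = (4 + 24/7)² = (52/7)² = 2704/49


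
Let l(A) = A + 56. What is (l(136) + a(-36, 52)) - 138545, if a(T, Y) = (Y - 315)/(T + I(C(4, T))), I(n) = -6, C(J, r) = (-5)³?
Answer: -5810563/42 ≈ -1.3835e+5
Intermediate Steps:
C(J, r) = -125
l(A) = 56 + A
a(T, Y) = (-315 + Y)/(-6 + T) (a(T, Y) = (Y - 315)/(T - 6) = (-315 + Y)/(-6 + T))
(l(136) + a(-36, 52)) - 138545 = ((56 + 136) + (-315 + 52)/(-6 - 36)) - 138545 = (192 - 263/(-42)) - 138545 = (192 - 1/42*(-263)) - 138545 = (192 + 263/42) - 138545 = 8327/42 - 138545 = -5810563/42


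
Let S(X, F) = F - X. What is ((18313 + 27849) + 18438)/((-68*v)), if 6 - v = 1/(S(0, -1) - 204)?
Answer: -194750/1231 ≈ -158.20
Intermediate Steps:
v = 1231/205 (v = 6 - 1/((-1 - 1*0) - 204) = 6 - 1/((-1 + 0) - 204) = 6 - 1/(-1 - 204) = 6 - 1/(-205) = 6 - 1*(-1/205) = 6 + 1/205 = 1231/205 ≈ 6.0049)
((18313 + 27849) + 18438)/((-68*v)) = ((18313 + 27849) + 18438)/((-68*1231/205)) = (46162 + 18438)/(-83708/205) = 64600*(-205/83708) = -194750/1231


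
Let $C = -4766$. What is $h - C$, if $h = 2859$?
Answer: $7625$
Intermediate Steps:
$h - C = 2859 - -4766 = 2859 + 4766 = 7625$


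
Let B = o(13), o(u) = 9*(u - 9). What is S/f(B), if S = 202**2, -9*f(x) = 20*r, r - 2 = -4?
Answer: 91809/10 ≈ 9180.9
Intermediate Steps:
r = -2 (r = 2 - 4 = -2)
o(u) = -81 + 9*u (o(u) = 9*(-9 + u) = -81 + 9*u)
B = 36 (B = -81 + 9*13 = -81 + 117 = 36)
f(x) = 40/9 (f(x) = -20*(-2)/9 = -1/9*(-40) = 40/9)
S = 40804
S/f(B) = 40804/(40/9) = 40804*(9/40) = 91809/10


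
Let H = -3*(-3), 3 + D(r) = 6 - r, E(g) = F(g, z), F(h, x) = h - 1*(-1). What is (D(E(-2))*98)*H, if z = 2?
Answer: 3528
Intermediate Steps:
F(h, x) = 1 + h (F(h, x) = h + 1 = 1 + h)
E(g) = 1 + g
D(r) = 3 - r (D(r) = -3 + (6 - r) = 3 - r)
H = 9
(D(E(-2))*98)*H = ((3 - (1 - 2))*98)*9 = ((3 - 1*(-1))*98)*9 = ((3 + 1)*98)*9 = (4*98)*9 = 392*9 = 3528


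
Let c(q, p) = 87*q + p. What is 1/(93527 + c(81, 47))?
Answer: 1/100621 ≈ 9.9383e-6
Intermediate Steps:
c(q, p) = p + 87*q
1/(93527 + c(81, 47)) = 1/(93527 + (47 + 87*81)) = 1/(93527 + (47 + 7047)) = 1/(93527 + 7094) = 1/100621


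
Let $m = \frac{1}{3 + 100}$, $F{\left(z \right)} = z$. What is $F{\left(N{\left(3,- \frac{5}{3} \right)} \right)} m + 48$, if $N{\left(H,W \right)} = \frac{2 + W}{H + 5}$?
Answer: $\frac{118657}{2472} \approx 48.0$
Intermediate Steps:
$N{\left(H,W \right)} = \frac{2 + W}{5 + H}$
$m = \frac{1}{103} \approx 0.0097087$
$F{\left(N{\left(3,- \frac{5}{3} \right)} \right)} m + 48 = \frac{2 - \frac{5}{3}}{5 + 3} \cdot \frac{1}{103} + 48 = \frac{2 - \frac{5}{3}}{8} \cdot \frac{1}{103} + 48 = \frac{1}{8} \cdot \frac{1}{3} \cdot \frac{1}{103} + 48 = \frac{1}{24} \cdot \frac{1}{103} + 48 = \frac{1}{2472} + 48 = \frac{118657}{2472}$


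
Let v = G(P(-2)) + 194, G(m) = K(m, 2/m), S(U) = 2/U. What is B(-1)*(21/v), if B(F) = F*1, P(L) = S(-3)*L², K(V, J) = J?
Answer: -84/773 ≈ -0.10867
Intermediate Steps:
P(L) = -2*L²/3 (P(L) = (2/(-3))*L² = (2*(-⅓))*L² = -2*L²/3)
G(m) = 2/m
B(F) = F
v = 773/4 (v = 2/((-⅔*(-2)²)) + 194 = 2/((-⅔*4)) + 194 = 2/(-8/3) + 194 = 2*(-3/8) + 194 = -¾ + 194 = 773/4 ≈ 193.25)
B(-1)*(21/v) = -21/773/4 = -21*4/773 = -1*84/773 = -84/773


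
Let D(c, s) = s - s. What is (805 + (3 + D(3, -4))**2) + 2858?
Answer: 3672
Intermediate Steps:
D(c, s) = 0
(805 + (3 + D(3, -4))**2) + 2858 = (805 + (3 + 0)**2) + 2858 = (805 + 3**2) + 2858 = (805 + 9) + 2858 = 814 + 2858 = 3672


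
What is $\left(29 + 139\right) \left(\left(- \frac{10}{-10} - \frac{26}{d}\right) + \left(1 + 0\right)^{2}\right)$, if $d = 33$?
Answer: $\frac{2240}{11} \approx 203.64$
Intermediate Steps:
$\left(29 + 139\right) \left(\left(- \frac{10}{-10} - \frac{26}{d}\right) + \left(1 + 0\right)^{2}\right) = \left(29 + 139\right) \left(\left(- \frac{10}{-10} - \frac{26}{33}\right) + \left(1 + 0\right)^{2}\right) = 168 \left(\left(\left(-10\right) \left(- \frac{1}{10}\right) - \frac{26}{33}\right) + 1^{2}\right) = 168 \left(\left(1 - \frac{26}{33}\right) + 1\right) = 168 \left(\frac{7}{33} + 1\right) = 168 \cdot \frac{40}{33} = \frac{2240}{11}$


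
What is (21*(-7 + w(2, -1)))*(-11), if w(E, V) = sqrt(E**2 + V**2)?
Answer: 1617 - 231*sqrt(5) ≈ 1100.5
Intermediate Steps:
(21*(-7 + w(2, -1)))*(-11) = (21*(-7 + sqrt(2**2 + (-1)**2)))*(-11) = (21*(-7 + sqrt(4 + 1)))*(-11) = (21*(-7 + sqrt(5)))*(-11) = (-147 + 21*sqrt(5))*(-11) = 1617 - 231*sqrt(5)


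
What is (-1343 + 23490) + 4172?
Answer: 26319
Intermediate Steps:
(-1343 + 23490) + 4172 = 22147 + 4172 = 26319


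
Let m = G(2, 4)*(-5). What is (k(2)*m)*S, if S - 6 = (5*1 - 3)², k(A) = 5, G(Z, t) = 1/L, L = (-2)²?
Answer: -125/2 ≈ -62.500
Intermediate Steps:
L = 4
G(Z, t) = ¼ (G(Z, t) = 1/4 = ¼)
S = 10 (S = 6 + (5*1 - 3)² = 6 + (5 - 3)² = 6 + 2² = 6 + 4 = 10)
m = -5/4 (m = (¼)*(-5) = -5/4 ≈ -1.2500)
(k(2)*m)*S = (5*(-5/4))*10 = -25/4*10 = -125/2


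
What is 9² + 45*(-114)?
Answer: -5049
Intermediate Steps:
9² + 45*(-114) = 81 - 5130 = -5049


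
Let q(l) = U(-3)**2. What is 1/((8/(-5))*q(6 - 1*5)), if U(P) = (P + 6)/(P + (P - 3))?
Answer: -45/8 ≈ -5.6250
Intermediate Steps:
U(P) = (6 + P)/(-3 + 2*P) (U(P) = (6 + P)/(P + (-3 + P)) = (6 + P)/(-3 + 2*P))
q(l) = 1/9 (q(l) = ((6 - 3)/(-3 + 2*(-3)))**2 = (3/(-3 - 6))**2 = (3/(-9))**2 = (-1/9*3)**2 = (-1/3)**2 = 1/9)
1/((8/(-5))*q(6 - 1*5)) = 1/((8/(-5))*(1/9)) = 1/((8*(-1/5))*(1/9)) = 1/(-8/5*1/9) = 1/(-8/45) = -45/8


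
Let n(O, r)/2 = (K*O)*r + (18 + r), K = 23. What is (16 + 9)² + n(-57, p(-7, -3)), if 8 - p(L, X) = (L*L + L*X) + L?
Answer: 144761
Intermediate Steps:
p(L, X) = 8 - L - L² - L*X (p(L, X) = 8 - ((L*L + L*X) + L) = 8 - ((L² + L*X) + L) = 8 - (L + L² + L*X) = 8 + (-L - L² - L*X) = 8 - L - L² - L*X)
n(O, r) = 36 + 2*r + 46*O*r (n(O, r) = 2*((23*O)*r + (18 + r)) = 2*(23*O*r + (18 + r)) = 2*(18 + r + 23*O*r) = 36 + 2*r + 46*O*r)
(16 + 9)² + n(-57, p(-7, -3)) = (16 + 9)² + (36 + 2*(8 - 1*(-7) - 1*(-7)² - 1*(-7)*(-3)) + 46*(-57)*(8 - 1*(-7) - 1*(-7)² - 1*(-7)*(-3))) = 25² + (36 + 2*(8 + 7 - 1*49 - 21) + 46*(-57)*(8 + 7 - 1*49 - 21)) = 625 + (36 + 2*(8 + 7 - 49 - 21) + 46*(-57)*(8 + 7 - 49 - 21)) = 625 + (36 + 2*(-55) + 46*(-57)*(-55)) = 625 + (36 - 110 + 144210) = 625 + 144136 = 144761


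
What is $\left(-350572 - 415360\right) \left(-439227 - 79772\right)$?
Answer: $397517942068$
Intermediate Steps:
$\left(-350572 - 415360\right) \left(-439227 - 79772\right) = \left(-765932\right) \left(-518999\right) = 397517942068$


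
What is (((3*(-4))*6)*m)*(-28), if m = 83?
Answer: 167328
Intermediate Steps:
(((3*(-4))*6)*m)*(-28) = (((3*(-4))*6)*83)*(-28) = (-12*6*83)*(-28) = -72*83*(-28) = -5976*(-28) = 167328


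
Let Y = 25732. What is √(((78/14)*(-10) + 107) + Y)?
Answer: √1263381/7 ≈ 160.57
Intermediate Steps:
√(((78/14)*(-10) + 107) + Y) = √(((78/14)*(-10) + 107) + 25732) = √(((78*(1/14))*(-10) + 107) + 25732) = √(((39/7)*(-10) + 107) + 25732) = √((-390/7 + 107) + 25732) = √(359/7 + 25732) = √(180483/7) = √1263381/7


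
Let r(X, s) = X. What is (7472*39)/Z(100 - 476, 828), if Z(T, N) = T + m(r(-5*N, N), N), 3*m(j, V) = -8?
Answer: -54639/71 ≈ -769.56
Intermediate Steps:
m(j, V) = -8/3 (m(j, V) = (1/3)*(-8) = -8/3)
Z(T, N) = -8/3 + T (Z(T, N) = T - 8/3 = -8/3 + T)
(7472*39)/Z(100 - 476, 828) = (7472*39)/(-8/3 + (100 - 476)) = 291408/(-8/3 - 376) = 291408/(-1136/3) = 291408*(-3/1136) = -54639/71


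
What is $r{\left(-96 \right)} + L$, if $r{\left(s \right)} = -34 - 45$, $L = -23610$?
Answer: $-23689$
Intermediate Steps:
$r{\left(s \right)} = -79$
$r{\left(-96 \right)} + L = -79 - 23610 = -23689$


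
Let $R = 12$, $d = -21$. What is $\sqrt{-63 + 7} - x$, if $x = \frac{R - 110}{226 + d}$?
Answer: $\frac{98}{205} + 2 i \sqrt{14} \approx 0.47805 + 7.4833 i$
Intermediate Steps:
$x = - \frac{98}{205}$ ($x = \frac{12 - 110}{226 - 21} = - \frac{98}{205} \approx -0.47805$)
$\sqrt{-63 + 7} - x = \sqrt{-63 + 7} - - \frac{98}{205} = \sqrt{-56} + \frac{98}{205} = 2 i \sqrt{14} + \frac{98}{205} = \frac{98}{205} + 2 i \sqrt{14}$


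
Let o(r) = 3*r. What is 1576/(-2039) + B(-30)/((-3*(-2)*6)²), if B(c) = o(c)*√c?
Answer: -1576/2039 - 5*I*√30/72 ≈ -0.77293 - 0.38036*I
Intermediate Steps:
B(c) = 3*c^(3/2) (B(c) = (3*c)*√c = 3*c^(3/2))
1576/(-2039) + B(-30)/((-3*(-2)*6)²) = 1576/(-2039) + (3*(-30)^(3/2))/((-3*(-2)*6)²) = 1576*(-1/2039) + (3*(-30*I*√30))/((6*6)²) = -1576/2039 + (-90*I*√30)/(36²) = -1576/2039 - 90*I*√30/1296 = -1576/2039 - 90*I*√30*(1/1296) = -1576/2039 - 5*I*√30/72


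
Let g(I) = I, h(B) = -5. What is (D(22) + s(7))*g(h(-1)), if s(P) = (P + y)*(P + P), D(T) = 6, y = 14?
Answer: -1500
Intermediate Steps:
s(P) = 2*P*(14 + P) (s(P) = (P + 14)*(P + P) = (14 + P)*(2*P) = 2*P*(14 + P))
(D(22) + s(7))*g(h(-1)) = (6 + 2*7*(14 + 7))*(-5) = (6 + 2*7*21)*(-5) = (6 + 294)*(-5) = 300*(-5) = -1500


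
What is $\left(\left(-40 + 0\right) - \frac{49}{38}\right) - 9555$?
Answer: $- \frac{364659}{38} \approx -9596.3$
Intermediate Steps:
$\left(\left(-40 + 0\right) - \frac{49}{38}\right) - 9555 = \left(-40 - \frac{49}{38}\right) - 9555 = - \frac{1569}{38} - 9555 = - \frac{364659}{38}$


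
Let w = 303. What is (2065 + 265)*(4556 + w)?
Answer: 11321470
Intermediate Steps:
(2065 + 265)*(4556 + w) = (2065 + 265)*(4556 + 303) = 2330*4859 = 11321470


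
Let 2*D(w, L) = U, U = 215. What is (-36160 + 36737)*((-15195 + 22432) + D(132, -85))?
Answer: 8475553/2 ≈ 4.2378e+6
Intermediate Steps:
D(w, L) = 215/2 (D(w, L) = (½)*215 = 215/2)
(-36160 + 36737)*((-15195 + 22432) + D(132, -85)) = (-36160 + 36737)*((-15195 + 22432) + 215/2) = 577*(7237 + 215/2) = 577*(14689/2) = 8475553/2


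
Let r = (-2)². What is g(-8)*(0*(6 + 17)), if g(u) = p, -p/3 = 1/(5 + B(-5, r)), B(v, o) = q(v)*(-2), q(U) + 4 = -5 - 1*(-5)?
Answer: 0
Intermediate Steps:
q(U) = -4 (q(U) = -4 + (-5 - 1*(-5)) = -4 + (-5 + 5) = -4 + 0 = -4)
r = 4
B(v, o) = 8 (B(v, o) = -4*(-2) = 8)
p = -3/13 (p = -3/(5 + 8) = -3/13 ≈ -0.23077)
g(u) = -3/13
g(-8)*(0*(6 + 17)) = -0*(6 + 17) = -0*23 = -3/13*0 = 0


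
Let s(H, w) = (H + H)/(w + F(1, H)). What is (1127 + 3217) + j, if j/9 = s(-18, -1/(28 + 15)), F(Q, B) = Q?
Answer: 28086/7 ≈ 4012.3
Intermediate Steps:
s(H, w) = 2*H/(1 + w) (s(H, w) = (H + H)/(w + 1) = (2*H)/(1 + w) = 2*H/(1 + w))
j = -2322/7 (j = 9*(2*(-18)/(1 - 1/(28 + 15))) = 9*(2*(-18)/(1 - 1/43)) = 9*(2*(-18)/(42/43)) = 9*(2*(-18)*(43/42)) = 9*(-258/7) = -2322/7 ≈ -331.71)
(1127 + 3217) + j = (1127 + 3217) - 2322/7 = 4344 - 2322/7 = 28086/7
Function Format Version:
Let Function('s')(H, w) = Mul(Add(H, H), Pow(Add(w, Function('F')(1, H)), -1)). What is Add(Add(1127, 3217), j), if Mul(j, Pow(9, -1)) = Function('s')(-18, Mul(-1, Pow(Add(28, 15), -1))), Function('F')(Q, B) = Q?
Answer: Rational(28086, 7) ≈ 4012.3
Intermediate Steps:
Function('s')(H, w) = Mul(2, H, Pow(Add(1, w), -1)) (Function('s')(H, w) = Mul(Add(H, H), Pow(Add(w, 1), -1)) = Mul(Mul(2, H), Pow(Add(1, w), -1)) = Mul(2, H, Pow(Add(1, w), -1)))
j = Rational(-2322, 7) (j = Mul(9, Mul(2, -18, Pow(Add(1, Mul(-1, Pow(Add(28, 15), -1))), -1))) = Mul(9, Mul(2, -18, Pow(Add(1, Mul(-1, Pow(43, -1))), -1))) = Mul(9, Mul(2, -18, Pow(Add(1, Mul(-1, Rational(1, 43))), -1))) = Mul(9, Mul(2, -18, Pow(Add(1, Rational(-1, 43)), -1))) = Mul(9, Mul(2, -18, Pow(Rational(42, 43), -1))) = Mul(9, Mul(2, -18, Rational(43, 42))) = Mul(9, Rational(-258, 7)) = Rational(-2322, 7) ≈ -331.71)
Add(Add(1127, 3217), j) = Add(Add(1127, 3217), Rational(-2322, 7)) = Add(4344, Rational(-2322, 7)) = Rational(28086, 7)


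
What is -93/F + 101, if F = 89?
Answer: 8896/89 ≈ 99.955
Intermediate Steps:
-93/F + 101 = -93/89 + 101 = 8896/89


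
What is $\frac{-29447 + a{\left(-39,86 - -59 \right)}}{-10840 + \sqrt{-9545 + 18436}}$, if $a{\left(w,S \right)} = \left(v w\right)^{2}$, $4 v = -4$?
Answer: $\frac{302717840}{117496709} + \frac{27926 \sqrt{8891}}{117496709} \approx 2.5988$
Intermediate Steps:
$v = -1$ ($v = \frac{1}{4} \left(-4\right) = -1$)
$a{\left(w,S \right)} = w^{2}$ ($a{\left(w,S \right)} = \left(- w\right)^{2} = w^{2}$)
$\frac{-29447 + a{\left(-39,86 - -59 \right)}}{-10840 + \sqrt{-9545 + 18436}} = \frac{-29447 + \left(-39\right)^{2}}{-10840 + \sqrt{-9545 + 18436}} = \frac{-29447 + 1521}{-10840 + \sqrt{8891}} = - \frac{27926}{-10840 + \sqrt{8891}}$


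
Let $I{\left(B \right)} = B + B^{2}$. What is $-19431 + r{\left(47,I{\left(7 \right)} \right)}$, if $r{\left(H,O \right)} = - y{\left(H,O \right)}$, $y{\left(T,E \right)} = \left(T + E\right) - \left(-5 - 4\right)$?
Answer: $-19543$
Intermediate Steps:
$y{\left(T,E \right)} = 9 + E + T$ ($y{\left(T,E \right)} = \left(E + T\right) - \left(-5 - 4\right) = \left(E + T\right) - -9 = \left(E + T\right) + 9 = 9 + E + T$)
$r{\left(H,O \right)} = -9 - H - O$ ($r{\left(H,O \right)} = - (9 + O + H) = - (9 + H + O) = -9 - H - O$)
$-19431 + r{\left(47,I{\left(7 \right)} \right)} = -19431 - \left(56 + 7 \left(1 + 7\right)\right) = -19431 - \left(56 + 56\right) = -19431 - 112 = -19543$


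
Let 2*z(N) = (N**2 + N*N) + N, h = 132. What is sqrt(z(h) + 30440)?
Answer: sqrt(47930) ≈ 218.93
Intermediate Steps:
z(N) = N**2 + N/2 (z(N) = ((N**2 + N*N) + N)/2 = ((N**2 + N**2) + N)/2 = (2*N**2 + N)/2 = (N + 2*N**2)/2 = N**2 + N/2)
sqrt(z(h) + 30440) = sqrt(132*(1/2 + 132) + 30440) = sqrt(132*(265/2) + 30440) = sqrt(17490 + 30440) = sqrt(47930)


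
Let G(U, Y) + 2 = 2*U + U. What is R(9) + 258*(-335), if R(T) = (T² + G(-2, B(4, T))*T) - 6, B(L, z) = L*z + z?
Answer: -86427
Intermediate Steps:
B(L, z) = z + L*z
G(U, Y) = -2 + 3*U (G(U, Y) = -2 + (2*U + U) = -2 + 3*U)
R(T) = -6 + T² - 8*T (R(T) = (T² + (-2 + 3*(-2))*T) - 6 = (T² + (-2 - 6)*T) - 6 = (T² - 8*T) - 6 = -6 + T² - 8*T)
R(9) + 258*(-335) = (-6 + 9² - 8*9) + 258*(-335) = (-6 + 81 - 72) - 86430 = 3 - 86430 = -86427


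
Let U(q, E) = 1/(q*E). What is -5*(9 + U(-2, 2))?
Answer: -175/4 ≈ -43.750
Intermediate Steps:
U(q, E) = 1/(E*q)
-5*(9 + U(-2, 2)) = -5*(9 + 1/(2*(-2))) = -5*(9 + (½)*(-½)) = -5*(9 - ¼) = -5*35/4 = -175/4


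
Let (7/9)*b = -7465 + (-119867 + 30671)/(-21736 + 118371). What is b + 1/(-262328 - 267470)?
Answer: -3440097745848167/358379208110 ≈ -9599.0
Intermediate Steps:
b = -6493225239/676445 (b = 9*(-7465 + (-119867 + 30671)/(-21736 + 118371))/7 = 9*(-7465 - 89196/96635)/7 = (9/7)*(-721469471/96635) = -6493225239/676445 ≈ -9599.0)
b + 1/(-262328 - 267470) = -6493225239/676445 + 1/(-262328 - 267470) = -6493225239/676445 + 1/(-529798) = -6493225239/676445 - 1/529798 = -3440097745848167/358379208110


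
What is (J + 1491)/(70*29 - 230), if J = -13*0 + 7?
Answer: 749/900 ≈ 0.83222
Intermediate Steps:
J = 7 (J = 0 + 7 = 7)
(J + 1491)/(70*29 - 230) = (7 + 1491)/(70*29 - 230) = 1498/(2030 - 230) = 1498/1800 = 1498*(1/1800) = 749/900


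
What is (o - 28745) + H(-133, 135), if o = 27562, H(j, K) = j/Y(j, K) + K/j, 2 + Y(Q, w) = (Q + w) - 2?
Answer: -297259/266 ≈ -1117.5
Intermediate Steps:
Y(Q, w) = -4 + Q + w (Y(Q, w) = -2 + ((Q + w) - 2) = -2 + (-2 + Q + w) = -4 + Q + w)
H(j, K) = K/j + j/(-4 + K + j) (H(j, K) = j/(-4 + j + K) + K/j = j/(-4 + K + j) + K/j = K/j + j/(-4 + K + j))
(o - 28745) + H(-133, 135) = (27562 - 28745) + (135/(-133) - 133/(-4 + 135 - 133)) = -1183 + (135*(-1/133) - 133/(-2)) = -1183 + (-135/133 - 133*(-1/2)) = -1183 + (-135/133 + 133/2) = -1183 + 17419/266 = -297259/266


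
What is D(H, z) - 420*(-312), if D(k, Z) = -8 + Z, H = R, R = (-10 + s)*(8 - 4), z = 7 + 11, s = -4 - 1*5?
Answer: 131050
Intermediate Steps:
s = -9 (s = -4 - 5 = -9)
z = 18
R = -76 (R = (-10 - 9)*(8 - 4) = -19*4 = -76)
H = -76
D(H, z) - 420*(-312) = (-8 + 18) - 420*(-312) = 10 + 131040 = 131050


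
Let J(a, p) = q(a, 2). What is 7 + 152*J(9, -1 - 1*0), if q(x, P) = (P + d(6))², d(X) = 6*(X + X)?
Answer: 832359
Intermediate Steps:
d(X) = 12*X (d(X) = 6*(2*X) = 12*X)
q(x, P) = (72 + P)² (q(x, P) = (P + 12*6)² = (P + 72)² = (72 + P)²)
J(a, p) = 5476 (J(a, p) = (72 + 2)² = 74² = 5476)
7 + 152*J(9, -1 - 1*0) = 7 + 152*5476 = 7 + 832352 = 832359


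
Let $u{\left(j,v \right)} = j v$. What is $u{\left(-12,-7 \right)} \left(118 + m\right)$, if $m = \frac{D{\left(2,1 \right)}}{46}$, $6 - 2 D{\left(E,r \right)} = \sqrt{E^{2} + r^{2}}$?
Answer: $\frac{228102}{23} - \frac{21 \sqrt{5}}{23} \approx 9915.4$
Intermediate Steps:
$D{\left(E,r \right)} = 3 - \frac{\sqrt{E^{2} + r^{2}}}{2}$
$m = \frac{3}{46} - \frac{\sqrt{5}}{92}$ ($m = \frac{3 - \frac{\sqrt{2^{2} + 1^{2}}}{2}}{46} = \left(3 - \frac{\sqrt{4 + 1}}{2}\right) \frac{1}{46} = \left(3 - \frac{\sqrt{5}}{2}\right) \frac{1}{46} = \frac{3}{46} - \frac{\sqrt{5}}{92} \approx 0.040912$)
$u{\left(-12,-7 \right)} \left(118 + m\right) = \left(-12\right) \left(-7\right) \left(118 + \left(\frac{3}{46} - \frac{\sqrt{5}}{92}\right)\right) = 84 \left(\frac{5431}{46} - \frac{\sqrt{5}}{92}\right) = \frac{228102}{23} - \frac{21 \sqrt{5}}{23}$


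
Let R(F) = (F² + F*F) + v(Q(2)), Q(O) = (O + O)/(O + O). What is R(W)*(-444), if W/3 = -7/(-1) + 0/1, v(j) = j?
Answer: -392052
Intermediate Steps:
Q(O) = 1 (Q(O) = (2*O)/((2*O)) = (2*O)*(1/(2*O)) = 1)
W = 21 (W = 3*(-7/(-1) + 0/1) = 3*(-7*(-1) + 0*1) = 3*(7 + 0) = 3*7 = 21)
R(F) = 1 + 2*F² (R(F) = (F² + F*F) + 1 = (F² + F²) + 1 = 2*F² + 1 = 1 + 2*F²)
R(W)*(-444) = (1 + 2*21²)*(-444) = (1 + 2*441)*(-444) = (1 + 882)*(-444) = 883*(-444) = -392052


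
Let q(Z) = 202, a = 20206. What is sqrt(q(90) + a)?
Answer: 2*sqrt(5102) ≈ 142.86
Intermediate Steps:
sqrt(q(90) + a) = sqrt(202 + 20206) = sqrt(20408) = 2*sqrt(5102)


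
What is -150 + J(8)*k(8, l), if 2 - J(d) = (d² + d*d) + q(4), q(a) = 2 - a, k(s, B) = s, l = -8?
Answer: -1142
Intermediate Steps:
J(d) = 4 - 2*d² (J(d) = 2 - ((d² + d*d) + (2 - 1*4)) = 2 - ((d² + d²) + (2 - 4)) = 2 - (2*d² - 2) = 2 - (-2 + 2*d²) = 2 + (2 - 2*d²) = 4 - 2*d²)
-150 + J(8)*k(8, l) = -150 + (4 - 2*8²)*8 = -150 + (4 - 2*64)*8 = -150 + (4 - 128)*8 = -150 - 124*8 = -150 - 992 = -1142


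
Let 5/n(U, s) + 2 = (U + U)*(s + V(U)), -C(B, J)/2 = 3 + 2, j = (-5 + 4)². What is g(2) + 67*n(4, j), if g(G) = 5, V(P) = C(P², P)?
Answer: 35/74 ≈ 0.47297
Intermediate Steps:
j = 1 (j = (-1)² = 1)
C(B, J) = -10 (C(B, J) = -2*(3 + 2) = -2*5 = -10)
V(P) = -10
n(U, s) = 5/(-2 + 2*U*(-10 + s)) (n(U, s) = 5/(-2 + (U + U)*(s - 10)) = 5/(-2 + (2*U)*(-10 + s)) = 5/(-2 + 2*U*(-10 + s)))
g(2) + 67*n(4, j) = 5 + 67*(5/(2*(-1 - 10*4 + 4*1))) = 5 + 67*(5/(2*(-1 - 40 + 4))) = 5 + 67*((5/2)/(-37)) = 5 + 67*((5/2)*(-1/37)) = 5 + 67*(-5/74) = 5 - 335/74 = 35/74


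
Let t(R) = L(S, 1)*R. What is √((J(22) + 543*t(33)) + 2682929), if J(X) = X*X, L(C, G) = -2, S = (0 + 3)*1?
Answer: 615*√7 ≈ 1627.1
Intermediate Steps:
S = 3 (S = 3*1 = 3)
t(R) = -2*R
J(X) = X²
√((J(22) + 543*t(33)) + 2682929) = √((22² + 543*(-2*33)) + 2682929) = √((484 + 543*(-66)) + 2682929) = √((484 - 35838) + 2682929) = √(-35354 + 2682929) = √2647575 = 615*√7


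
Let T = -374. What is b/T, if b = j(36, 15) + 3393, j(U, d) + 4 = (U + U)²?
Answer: -8573/374 ≈ -22.922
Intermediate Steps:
j(U, d) = -4 + 4*U² (j(U, d) = -4 + (U + U)² = -4 + (2*U)² = -4 + 4*U²)
b = 8573 (b = (-4 + 4*36²) + 3393 = (-4 + 4*1296) + 3393 = (-4 + 5184) + 3393 = 5180 + 3393 = 8573)
b/T = 8573/(-374) = 8573*(-1/374) = -8573/374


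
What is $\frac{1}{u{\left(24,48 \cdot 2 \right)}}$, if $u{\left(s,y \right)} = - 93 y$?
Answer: $- \frac{1}{8928} \approx -0.00011201$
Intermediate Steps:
$\frac{1}{u{\left(24,48 \cdot 2 \right)}} = \frac{1}{\left(-93\right) 48 \cdot 2} = \frac{1}{\left(-93\right) 96} = \frac{1}{-8928} = - \frac{1}{8928}$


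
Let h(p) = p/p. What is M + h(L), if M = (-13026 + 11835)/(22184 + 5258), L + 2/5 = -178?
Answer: 26251/27442 ≈ 0.95660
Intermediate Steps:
L = -892/5 (L = -⅖ - 178 = -892/5 ≈ -178.40)
h(p) = 1
M = -1191/27442 ≈ -0.043401
M + h(L) = -1191/27442 + 1 = 26251/27442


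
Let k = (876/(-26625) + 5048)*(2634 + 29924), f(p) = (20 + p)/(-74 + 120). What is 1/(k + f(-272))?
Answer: 204125/33548292256222 ≈ 6.0845e-9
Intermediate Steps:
f(p) = 10/23 + p/46 (f(p) = (20 + p)/46 = (20 + p)*(1/46) = 10/23 + p/46)
k = 1458621451064/8875 (k = (876*(-1/26625) + 5048)*32558 = (-292/8875 + 5048)*32558 = (44800708/8875)*32558 = 1458621451064/8875 ≈ 1.6435e+8)
1/(k + f(-272)) = 1/(1458621451064/8875 + (10/23 + (1/46)*(-272))) = 1/(1458621451064/8875 + (10/23 - 136/23)) = 1/(1458621451064/8875 - 126/23) = 1/(33548292256222/204125) = 204125/33548292256222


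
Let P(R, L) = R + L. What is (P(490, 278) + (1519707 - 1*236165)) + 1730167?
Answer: 3014477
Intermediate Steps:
P(R, L) = L + R
(P(490, 278) + (1519707 - 1*236165)) + 1730167 = ((278 + 490) + (1519707 - 1*236165)) + 1730167 = (768 + (1519707 - 236165)) + 1730167 = (768 + 1283542) + 1730167 = 1284310 + 1730167 = 3014477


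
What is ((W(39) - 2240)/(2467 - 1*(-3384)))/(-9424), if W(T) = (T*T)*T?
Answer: -57079/55139824 ≈ -0.0010352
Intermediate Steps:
W(T) = T³ (W(T) = T²*T = T³)
((W(39) - 2240)/(2467 - 1*(-3384)))/(-9424) = ((39³ - 2240)/(2467 - 1*(-3384)))/(-9424) = ((59319 - 2240)/(2467 + 3384))*(-1/9424) = (57079/5851)*(-1/9424) = -57079/55139824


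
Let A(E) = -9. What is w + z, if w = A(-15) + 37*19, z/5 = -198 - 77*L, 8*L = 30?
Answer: -6959/4 ≈ -1739.8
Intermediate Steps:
L = 15/4 (L = (1/8)*30 = 15/4 ≈ 3.7500)
z = -9735/4 (z = 5*(-198 - 77*15/4) = 5*(-198 - 1155/4) = 5*(-1947/4) = -9735/4 ≈ -2433.8)
w = 694 (w = -9 + 37*19 = -9 + 703 = 694)
w + z = 694 - 9735/4 = -6959/4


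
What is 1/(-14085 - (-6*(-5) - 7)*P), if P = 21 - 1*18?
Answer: -1/14154 ≈ -7.0651e-5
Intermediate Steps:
P = 3 (P = 21 - 18 = 3)
1/(-14085 - (-6*(-5) - 7)*P) = 1/(-14085 - (-6*(-5) - 7)*3) = 1/(-14085 - (30 - 7)*3) = 1/(-14085 - 23*3) = 1/(-14085 - 1*69) = 1/(-14085 - 69) = 1/(-14154) = -1/14154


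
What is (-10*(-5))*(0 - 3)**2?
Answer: 450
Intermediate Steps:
(-10*(-5))*(0 - 3)**2 = -5*(-10)*(-3)**2 = 50*9 = 450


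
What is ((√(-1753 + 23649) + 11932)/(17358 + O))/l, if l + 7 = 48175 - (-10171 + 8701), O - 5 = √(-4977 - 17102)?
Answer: 51793829/3741412725756 + 17363*√5474/7482825451512 - 2983*I*√22079/3741412725756 - I*√120860446/7482825451512 ≈ 1.4015e-5 - 1.1994e-7*I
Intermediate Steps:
O = 5 + I*√22079 (O = 5 + √(-4977 - 17102) = 5 + √(-22079) = 5 + I*√22079 ≈ 5.0 + 148.59*I)
l = 49638 (l = -7 + (48175 - (-10171 + 8701)) = -7 + (48175 - 1*(-1470)) = -7 + (48175 + 1470) = -7 + 49645 = 49638)
((√(-1753 + 23649) + 11932)/(17358 + O))/l = ((√(-1753 + 23649) + 11932)/(17358 + (5 + I*√22079)))/49638 = ((√21896 + 11932)/(17363 + I*√22079))*(1/49638) = ((2*√5474 + 11932)/(17363 + I*√22079))*(1/49638) = ((11932 + 2*√5474)/(17363 + I*√22079))*(1/49638) = (11932 + 2*√5474)/(49638*(17363 + I*√22079))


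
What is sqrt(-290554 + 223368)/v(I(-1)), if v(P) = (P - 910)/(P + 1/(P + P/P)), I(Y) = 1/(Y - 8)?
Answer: -73*I*sqrt(67186)/65528 ≈ -0.28876*I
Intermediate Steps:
I(Y) = 1/(-8 + Y)
v(P) = (-910 + P)/(P + 1/(1 + P)) (v(P) = (-910 + P)/(P + 1/(P + 1)) = (-910 + P)/(P + 1/(1 + P)))
sqrt(-290554 + 223368)/v(I(-1)) = sqrt(-290554 + 223368)/(((-910 + (1/(-8 - 1))**2 - 909/(-8 - 1))/(1 + 1/(-8 - 1) + (1/(-8 - 1))**2))) = sqrt(-67186)/(((-910 + (1/(-9))**2 - 909/(-9))/(1 + 1/(-9) + (1/(-9))**2))) = (I*sqrt(67186))/(((-910 + (-1/9)**2 - 909*(-1/9))/(1 - 1/9 + (-1/9)**2))) = (I*sqrt(67186))/(((-910 + 1/81 + 101)/(1 - 1/9 + 1/81))) = (I*sqrt(67186))/((-65528/81/(73/81))) = (I*sqrt(67186))/(((81/73)*(-65528/81))) = (I*sqrt(67186))/(-65528/73) = (I*sqrt(67186))*(-73/65528) = -73*I*sqrt(67186)/65528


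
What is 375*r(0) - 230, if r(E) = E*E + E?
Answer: -230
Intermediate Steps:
r(E) = E + E² (r(E) = E² + E = E + E²)
375*r(0) - 230 = 375*(0*(1 + 0)) - 230 = 375*(0*1) - 230 = 375*0 - 230 = 0 - 230 = -230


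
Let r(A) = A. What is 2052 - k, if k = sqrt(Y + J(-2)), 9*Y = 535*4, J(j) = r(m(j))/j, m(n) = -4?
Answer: 2052 - sqrt(2158)/3 ≈ 2036.5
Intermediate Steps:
J(j) = -4/j
Y = 2140/9 (Y = (535*4)/9 = (1/9)*2140 = 2140/9 ≈ 237.78)
k = sqrt(2158)/3 (k = sqrt(2140/9 - 4/(-2)) = sqrt(2140/9 - 4*(-1/2)) = sqrt(2140/9 + 2) = sqrt(2158/9) = sqrt(2158)/3 ≈ 15.485)
2052 - k = 2052 - sqrt(2158)/3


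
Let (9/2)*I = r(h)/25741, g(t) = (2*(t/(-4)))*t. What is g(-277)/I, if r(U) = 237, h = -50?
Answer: -5925243567/316 ≈ -1.8751e+7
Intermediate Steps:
g(t) = -t²/2 (g(t) = (2*(t*(-¼)))*t = (2*(-t/4))*t = (-t/2)*t = -t²/2)
I = 158/77223 (I = 2*(237/25741)/9 = 2*(237*(1/25741))/9 = (2/9)*(237/25741) = 158/77223 ≈ 0.0020460)
g(-277)/I = (-½*(-277)²)/(158/77223) = -½*76729*(77223/158) = -76729/2*77223/158 = -5925243567/316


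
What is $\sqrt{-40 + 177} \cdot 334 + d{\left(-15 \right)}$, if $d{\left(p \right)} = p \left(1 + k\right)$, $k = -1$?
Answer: $334 \sqrt{137} \approx 3909.4$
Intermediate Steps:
$d{\left(p \right)} = 0$ ($d{\left(p \right)} = p \left(1 - 1\right) = p 0 = 0$)
$\sqrt{-40 + 177} \cdot 334 + d{\left(-15 \right)} = \sqrt{-40 + 177} \cdot 334 + 0 = \sqrt{137} \cdot 334 + 0 = 334 \sqrt{137} + 0 = 334 \sqrt{137}$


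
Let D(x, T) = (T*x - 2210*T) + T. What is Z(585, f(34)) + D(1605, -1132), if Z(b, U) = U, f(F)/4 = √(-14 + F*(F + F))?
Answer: 683728 + 4*√2298 ≈ 6.8392e+5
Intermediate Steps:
f(F) = 4*√(-14 + 2*F²) (f(F) = 4*√(-14 + F*(F + F)) = 4*√(-14 + F*(2*F)) = 4*√(-14 + 2*F²))
D(x, T) = -2209*T + T*x (D(x, T) = (-2210*T + T*x) + T = -2209*T + T*x)
Z(585, f(34)) + D(1605, -1132) = 4*√(-14 + 2*34²) - 1132*(-2209 + 1605) = 4*√(-14 + 2*1156) - 1132*(-604) = 4*√(-14 + 2312) + 683728 = 4*√2298 + 683728 = 683728 + 4*√2298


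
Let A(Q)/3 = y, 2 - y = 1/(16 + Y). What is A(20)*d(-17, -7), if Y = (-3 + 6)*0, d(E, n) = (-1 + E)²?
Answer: 7533/4 ≈ 1883.3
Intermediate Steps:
Y = 0 (Y = 3*0 = 0)
y = 31/16 (y = 2 - 1/(16 + 0) = 2 - 1/16 = 31/16 ≈ 1.9375)
A(Q) = 93/16 (A(Q) = 3*(31/16) = 93/16)
A(20)*d(-17, -7) = 93*(-1 - 17)²/16 = (93/16)*(-18)² = (93/16)*324 = 7533/4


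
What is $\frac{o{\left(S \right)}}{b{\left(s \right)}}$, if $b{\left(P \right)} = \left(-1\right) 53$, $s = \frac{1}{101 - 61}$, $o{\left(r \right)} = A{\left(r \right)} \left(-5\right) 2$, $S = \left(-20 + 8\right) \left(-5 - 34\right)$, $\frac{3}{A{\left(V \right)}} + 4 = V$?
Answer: $\frac{15}{12296} \approx 0.0012199$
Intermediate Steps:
$A{\left(V \right)} = \frac{3}{-4 + V}$
$S = 468$ ($S = \left(-12\right) \left(-39\right) = 468$)
$o{\left(r \right)} = - \frac{30}{-4 + r}$ ($o{\left(r \right)} = \frac{3}{-4 + r} \left(-5\right) 2 = - \frac{15}{-4 + r} 2 = - \frac{30}{-4 + r}$)
$s = \frac{1}{40} \approx 0.025$
$b{\left(P \right)} = -53$
$\frac{o{\left(S \right)}}{b{\left(s \right)}} = \frac{\left(-30\right) \frac{1}{-4 + 468}}{-53} = - \frac{30}{464} \left(- \frac{1}{53}\right) = \left(-30\right) \frac{1}{464} \left(- \frac{1}{53}\right) = \left(- \frac{15}{232}\right) \left(- \frac{1}{53}\right) = \frac{15}{12296}$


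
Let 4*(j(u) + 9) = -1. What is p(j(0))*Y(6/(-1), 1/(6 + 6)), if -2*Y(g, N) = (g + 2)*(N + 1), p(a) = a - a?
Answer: 0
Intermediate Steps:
j(u) = -37/4 (j(u) = -9 + (¼)*(-1) = -9 - ¼ = -37/4)
p(a) = 0
Y(g, N) = -(1 + N)*(2 + g)/2 (Y(g, N) = -(g + 2)*(N + 1)/2 = -(2 + g)*(1 + N)/2 = -(1 + N)*(2 + g)/2)
p(j(0))*Y(6/(-1), 1/(6 + 6)) = 0*(-1 - 1/(6 + 6) - 3/(-1) - 6/(-1)/(2*(6 + 6))) = 0*(-1 - 1/12 - 3*(-1) - ½*6*(-1)/12) = 0*(-1 - 1*1/12 - ½*(-6) - ½*1/12*(-6)) = 0*(-1 - 1/12 + 3 + ¼) = 0*(13/6) = 0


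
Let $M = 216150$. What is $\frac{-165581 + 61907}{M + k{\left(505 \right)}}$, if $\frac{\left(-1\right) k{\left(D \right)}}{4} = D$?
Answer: $- \frac{51837}{107065} \approx -0.48416$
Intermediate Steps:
$k{\left(D \right)} = - 4 D$
$\frac{-165581 + 61907}{M + k{\left(505 \right)}} = \frac{-165581 + 61907}{216150 - 2020} = - \frac{103674}{216150 - 2020} = - \frac{103674}{214130} = \left(-103674\right) \frac{1}{214130} = - \frac{51837}{107065}$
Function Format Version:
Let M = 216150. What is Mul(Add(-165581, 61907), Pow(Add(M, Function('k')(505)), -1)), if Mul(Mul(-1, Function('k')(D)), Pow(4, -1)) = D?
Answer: Rational(-51837, 107065) ≈ -0.48416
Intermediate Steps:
Function('k')(D) = Mul(-4, D)
Mul(Add(-165581, 61907), Pow(Add(M, Function('k')(505)), -1)) = Mul(Add(-165581, 61907), Pow(Add(216150, Mul(-4, 505)), -1)) = Mul(-103674, Pow(Add(216150, -2020), -1)) = Mul(-103674, Pow(214130, -1)) = Mul(-103674, Rational(1, 214130)) = Rational(-51837, 107065)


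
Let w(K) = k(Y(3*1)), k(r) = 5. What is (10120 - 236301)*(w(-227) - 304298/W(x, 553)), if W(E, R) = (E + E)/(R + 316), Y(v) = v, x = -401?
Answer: -29905535562966/401 ≈ -7.4577e+10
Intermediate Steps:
w(K) = 5
W(E, R) = 2*E/(316 + R) (W(E, R) = (2*E)/(316 + R) = 2*E/(316 + R))
(10120 - 236301)*(w(-227) - 304298/W(x, 553)) = (10120 - 236301)*(5 - 304298/(2*(-401)/(316 + 553))) = -226181*(5 - 304298/(2*(-401)/869)) = -226181*(5 - 304298/(2*(-401)*(1/869))) = -226181*(5 - 304298/(-802/869)) = -226181*(5 - 304298*(-869/802)) = -226181*(5 + 132217481/401) = -226181*132219486/401 = -29905535562966/401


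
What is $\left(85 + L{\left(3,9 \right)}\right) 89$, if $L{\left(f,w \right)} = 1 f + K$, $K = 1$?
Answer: $7921$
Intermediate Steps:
$L{\left(f,w \right)} = 1 + f$ ($L{\left(f,w \right)} = 1 f + 1 = f + 1 = 1 + f$)
$\left(85 + L{\left(3,9 \right)}\right) 89 = \left(85 + \left(1 + 3\right)\right) 89 = \left(85 + 4\right) 89 = 89 \cdot 89 = 7921$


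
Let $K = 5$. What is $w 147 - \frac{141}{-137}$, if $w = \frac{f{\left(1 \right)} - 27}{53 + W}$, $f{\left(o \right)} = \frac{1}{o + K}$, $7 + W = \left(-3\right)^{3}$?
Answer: $- \frac{1075435}{5206} \approx -206.58$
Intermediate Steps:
$W = -34$ ($W = -7 + \left(-3\right)^{3} = -7 - 27 = -34$)
$f{\left(o \right)} = \frac{1}{5 + o}$ ($f{\left(o \right)} = \frac{1}{o + 5} = \frac{1}{5 + o}$)
$w = - \frac{161}{114}$ ($w = \frac{\frac{1}{5 + 1} - 27}{53 - 34} = \frac{\frac{1}{6} - 27}{19} = \left(\frac{1}{6} - 27\right) \frac{1}{19} = \left(- \frac{161}{6}\right) \frac{1}{19} = - \frac{161}{114} \approx -1.4123$)
$w 147 - \frac{141}{-137} = \left(- \frac{161}{114}\right) 147 - \frac{141}{-137} = - \frac{7889}{38} - - \frac{141}{137} = - \frac{7889}{38} + \frac{141}{137} = - \frac{1075435}{5206}$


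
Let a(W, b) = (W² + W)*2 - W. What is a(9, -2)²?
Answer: 29241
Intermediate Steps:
a(W, b) = W + 2*W² (a(W, b) = (W + W²)*2 - W = (2*W + 2*W²) - W = W + 2*W²)
a(9, -2)² = (9*(1 + 2*9))² = (9*(1 + 18))² = (9*19)² = 171² = 29241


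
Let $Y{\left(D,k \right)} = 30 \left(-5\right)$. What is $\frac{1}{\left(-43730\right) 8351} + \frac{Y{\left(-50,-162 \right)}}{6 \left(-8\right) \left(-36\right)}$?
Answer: $- \frac{4564865519}{52587249120} \approx -0.086806$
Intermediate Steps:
$Y{\left(D,k \right)} = -150$
$\frac{1}{\left(-43730\right) 8351} + \frac{Y{\left(-50,-162 \right)}}{6 \left(-8\right) \left(-36\right)} = \frac{1}{\left(-43730\right) 8351} - \frac{150}{6 \left(-8\right) \left(-36\right)} = \left(- \frac{1}{43730}\right) \frac{1}{8351} - \frac{150}{\left(-48\right) \left(-36\right)} = - \frac{1}{365189230} - \frac{150}{1728} = - \frac{1}{365189230} - \frac{25}{288} = - \frac{4564865519}{52587249120}$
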